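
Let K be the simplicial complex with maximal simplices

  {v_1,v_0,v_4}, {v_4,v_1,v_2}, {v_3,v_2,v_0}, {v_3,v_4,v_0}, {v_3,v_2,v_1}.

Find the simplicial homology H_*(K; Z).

H_0 ≅ Z,  H_1 ≅ Z,  H_2 = 0.

K has 5 vertices, 10 edges, 5 triangles.
rank ∂_0 = 0, rank ∂_1 = 4 ⇒ b_0 = 5 − 0 − 4 = 1; all invariant factors of ∂_1 are 1 so no torsion. So H_0 = Z.
rank ∂_1 = 4, rank ∂_2 = 5 ⇒ b_1 = 10 − 4 − 5 = 1; all invariant factors of ∂_2 are 1 so no torsion. So H_1 = Z.
rank ∂_2 = 5, rank ∂_3 = 0 ⇒ b_2 = 5 − 5 − 0 = 0. So H_2 = 0.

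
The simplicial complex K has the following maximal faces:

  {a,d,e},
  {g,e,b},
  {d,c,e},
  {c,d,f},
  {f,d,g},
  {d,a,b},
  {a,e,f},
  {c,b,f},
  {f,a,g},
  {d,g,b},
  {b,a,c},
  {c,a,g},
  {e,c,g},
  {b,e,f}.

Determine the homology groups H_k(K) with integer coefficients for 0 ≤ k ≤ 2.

Take the total order a < b < c < d < e < f < g on the vertex set. Then K (dimension 2) consists of the simplices:

  0-simplices (7): a, b, c, d, e, f, g
  1-simplices (21): ab, ac, ad, ae, af, ag, bc, bd, be, bf, bg, cd, ce, cf, cg, de, df, dg, ef, eg, fg
  2-simplices (14): abc, abd, acg, ade, aef, afg, bcf, bdg, bef, beg, cde, cdf, ceg, dfg

giving chain groups C_0 ≅ Z^7, C_1 ≅ Z^21, C_2 ≅ Z^14.

The boundary map ∂_1: C_1 → C_0 sends each edge [p,q] (with p < q) to q − p. For instance
  ∂de = e − d.
The resulting 7×21 matrix has rank 6, and its Smith normal form has invariant factors (1,1,1,1,1,1).

The boundary map ∂_2: C_2 → C_1 acts by ∂[p,q,r] = [q,r] − [p,r] + [p,q]. For instance
  ∂abd = bd − ad + ab,
  ∂acg = cg − ag + ac.
The resulting 21×14 matrix has rank 13, and its Smith normal form has invariant factors (1,1,1,1,1,1,1,1,1,1,1,1,1).

Computing H_k = (kernel of ∂_k) / (image of ∂_{k+1}):

  H_0: rank C_0 − rank ∂_1 = 7 − 6 = 1, and the invariant factors of ∂_1 are all 1, so H_0 ≅ Z.
  H_1: rank ker ∂_1 − rank ∂_2 = (21 − 6) − 13 = 2, and the invariant factors of ∂_2 are all 1, so H_1 ≅ Z^2.
  H_2: rank ker ∂_2 − rank ∂_3 = (14 − 13) − 0 = 1, and there is no ∂_3, so H_2 ≅ Z.

(K is a triangulation of the torus T^2.)

H_0 ≅ Z,  H_1 ≅ Z^2,  H_2 ≅ Z.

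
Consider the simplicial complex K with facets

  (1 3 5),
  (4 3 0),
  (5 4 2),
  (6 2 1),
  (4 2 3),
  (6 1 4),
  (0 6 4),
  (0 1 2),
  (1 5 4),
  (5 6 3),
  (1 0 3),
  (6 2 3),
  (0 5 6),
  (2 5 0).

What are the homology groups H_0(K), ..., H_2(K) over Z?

K has 7 vertices, 21 edges, 14 triangles.
rank ∂_0 = 0, rank ∂_1 = 6 ⇒ b_0 = 7 − 0 − 6 = 1; all invariant factors of ∂_1 are 1 so no torsion. So H_0 = Z.
rank ∂_1 = 6, rank ∂_2 = 13 ⇒ b_1 = 21 − 6 − 13 = 2; all invariant factors of ∂_2 are 1 so no torsion. So H_1 = Z^2.
rank ∂_2 = 13, rank ∂_3 = 0 ⇒ b_2 = 14 − 13 − 0 = 1. So H_2 = Z.

H_0 = Z,  H_1 = Z^2,  H_2 = Z.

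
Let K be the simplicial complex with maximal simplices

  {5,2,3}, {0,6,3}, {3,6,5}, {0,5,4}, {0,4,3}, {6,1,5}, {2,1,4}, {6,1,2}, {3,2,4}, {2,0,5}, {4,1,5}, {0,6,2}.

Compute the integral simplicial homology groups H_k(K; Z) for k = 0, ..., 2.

H_0 = Z,  H_1 = Z/2Z,  H_2 = 0.

Fix the vertex order 0 < 1 < 2 < 3 < 4 < 5 < 6 and write every simplex with vertices in increasing order. Then dim K = 2 and the simplices of K are:

  0-simplices (7): [0], [1], [2], [3], [4], [5], [6]
  1-simplices (18): [0,2], [0,3], [0,4], [0,5], [0,6], [1,2], [1,4], [1,5], [1,6], [2,3], [2,4], [2,5], [2,6], [3,4], [3,5], [3,6], [4,5], [5,6]
  2-simplices (12): [0,2,5], [0,2,6], [0,3,4], [0,3,6], [0,4,5], [1,2,4], [1,2,6], [1,4,5], [1,5,6], [2,3,4], [2,3,5], [3,5,6]

Hence C_0 ≅ Z^7, C_1 ≅ Z^18, C_2 ≅ Z^12.

Boundary ∂_1: C_1 → C_0 maps an edge to its endpoints' difference, ∂[p,q] = q − p. For instance
  ∂[3,6] = [6] − [3].
As a 7×18 matrix over Z this has rank 6, with invariant factors (1,1,1,1,1,1).

The boundary map ∂_2: C_2 → C_1 sends each 2-simplex [p,q,r] to [q,r] − [p,r] + [p,q]. For instance
  ∂[0,4,5] = [4,5] − [0,5] + [0,4],
  ∂[1,5,6] = [5,6] − [1,6] + [1,5].
This gives a 18×12 integer matrix of rank 12; reducing to Smith normal form yields diagonal entries (1,1,1,1,1,1,1,1,1,1,1,2).

Reading off H_k = ker ∂_k / im ∂_{k+1}:

  H_0: rank C_0 − rank ∂_1 = 7 − 6 = 1, and the invariant factors of ∂_1 are all 1, so H_0 ≅ Z.
  H_1: rank ker ∂_1 − rank ∂_2 = (18 − 6) − 12 = 0, and ∂_2 has invariant factor 2 > 1, so H_1 ≅ Z/2Z.
  H_2: rank ker ∂_2 − rank ∂_3 = (12 − 12) − 0 = 0, and there is no ∂_3, so H_2 ≅ 0.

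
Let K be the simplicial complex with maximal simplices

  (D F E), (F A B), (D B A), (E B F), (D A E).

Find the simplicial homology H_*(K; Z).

We work with the vertex ordering A < B < D < E < F. The simplices of K, each written with vertices in increasing order, are:

  0-simplices (5): A, B, D, E, F
  1-simplices (10): AB, AD, AE, AF, BD, BE, BF, DE, DF, EF
  2-simplices (5): ABD, ABF, ADE, BEF, DEF

so the chain groups are C_0 ≅ Z^5, C_1 ≅ Z^10, C_2 ≅ Z^5.

The boundary map ∂_1: C_1 → C_0 sends each edge [p,q] (with p < q) to q − p. For instance
  ∂BE = E − B.
The 5×10 boundary matrix has rank 4 and Smith normal form diag(1,1,1,1).

The boundary map ∂_2: C_2 → C_1 maps a triangle to the signed sum of its edges. For instance
  ∂DEF = EF − DF + DE,
  ∂ABF = BF − AF + AB.
The 10×5 boundary matrix has rank 5 and Smith normal form diag(1,1,1,1,1).

Reading off H_k = ker ∂_k / im ∂_{k+1}:

  H_0: rank C_0 − rank ∂_1 = 5 − 4 = 1, and the invariant factors of ∂_1 are all 1, so H_0 ≅ Z.
  H_1: rank ker ∂_1 − rank ∂_2 = (10 − 4) − 5 = 1, and the invariant factors of ∂_2 are all 1, so H_1 ≅ Z.
  H_2: rank ker ∂_2 − rank ∂_3 = (5 − 5) − 0 = 0, and there is no ∂_3, so H_2 ≅ 0.

(K is a triangulation of the Möbius band.)

H_0 = Z,  H_1 = Z,  H_2 = 0.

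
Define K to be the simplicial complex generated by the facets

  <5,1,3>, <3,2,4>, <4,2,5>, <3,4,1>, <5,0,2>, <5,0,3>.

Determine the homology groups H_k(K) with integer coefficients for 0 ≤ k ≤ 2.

Order the vertices as 0 < 1 < 2 < 3 < 4 < 5. Listing each simplex with vertices in this order, K has dimension 2 with simplices:

  0-simplices (6): [0], [1], [2], [3], [4], [5]
  1-simplices (12): [0,2], [0,3], [0,5], [1,3], [1,4], [1,5], [2,3], [2,4], [2,5], [3,4], [3,5], [4,5]
  2-simplices (6): [0,2,5], [0,3,5], [1,3,4], [1,3,5], [2,3,4], [2,4,5]

so the chain groups are C_0 ≅ Z^6, C_1 ≅ Z^12, C_2 ≅ Z^6.

The boundary map ∂_1: C_1 → C_0 is given by ∂[p,q] = [q] − [p]. For instance
  ∂[2,3] = [3] − [2].
The 6×12 boundary matrix has rank 5 and Smith normal form diag(1,1,1,1,1).

The boundary map ∂_2: C_2 → C_1 acts by ∂[p,q,r] = [q,r] − [p,r] + [p,q]. For instance
  ∂[0,2,5] = [2,5] − [0,5] + [0,2],
  ∂[0,3,5] = [3,5] − [0,5] + [0,3].
As a 12×6 matrix over Z this has rank 6, with invariant factors (1,1,1,1,1,1).

Reading off H_k = ker ∂_k / im ∂_{k+1}:

  H_0: rank C_0 − rank ∂_1 = 6 − 5 = 1, and the invariant factors of ∂_1 are all 1, so H_0 = Z.
  H_1: rank ker ∂_1 − rank ∂_2 = (12 − 5) − 6 = 1, and the invariant factors of ∂_2 are all 1, so H_1 = Z.
  H_2: rank ker ∂_2 − rank ∂_3 = (6 − 6) − 0 = 0, and there is no ∂_3, so H_2 = 0.

(K is a triangulation of the cylinder S^1 x I.)

H_0 ≅ Z,  H_1 ≅ Z,  H_2 = 0.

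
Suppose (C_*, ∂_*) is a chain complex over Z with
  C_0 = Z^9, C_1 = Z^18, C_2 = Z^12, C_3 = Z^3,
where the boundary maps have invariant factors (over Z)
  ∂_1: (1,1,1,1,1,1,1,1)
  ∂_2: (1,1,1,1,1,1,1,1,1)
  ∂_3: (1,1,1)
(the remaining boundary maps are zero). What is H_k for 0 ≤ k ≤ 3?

H_0: b_0 = 9 − 0 − 8 = 1; torsion from ∂_1 factors > 1: none. So H_0 = Z.
H_1: b_1 = 18 − 8 − 9 = 1; torsion from ∂_2 factors > 1: none. So H_1 = Z.
H_2: b_2 = 12 − 9 − 3 = 0; torsion from ∂_3 factors > 1: none. So H_2 = 0.
H_3: b_3 = 3 − 3 − 0 = 0; torsion from ∂_4 factors > 1: none. So H_3 = 0.

H_0 = Z,  H_1 = Z,  H_2 = 0,  H_3 = 0.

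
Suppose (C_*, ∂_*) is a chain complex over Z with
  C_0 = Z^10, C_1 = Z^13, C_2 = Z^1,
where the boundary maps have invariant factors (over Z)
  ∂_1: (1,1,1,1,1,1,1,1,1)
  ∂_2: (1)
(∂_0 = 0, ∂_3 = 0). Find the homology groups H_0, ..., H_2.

H_0: b_0 = 10 − 0 − 9 = 1; torsion from ∂_1 factors > 1: none. So H_0 ≅ Z.
H_1: b_1 = 13 − 9 − 1 = 3; torsion from ∂_2 factors > 1: none. So H_1 ≅ Z^3.
H_2: b_2 = 1 − 1 − 0 = 0; torsion from ∂_3 factors > 1: none. So H_2 ≅ 0.

H_0 ≅ Z,  H_1 ≅ Z^3,  H_2 = 0.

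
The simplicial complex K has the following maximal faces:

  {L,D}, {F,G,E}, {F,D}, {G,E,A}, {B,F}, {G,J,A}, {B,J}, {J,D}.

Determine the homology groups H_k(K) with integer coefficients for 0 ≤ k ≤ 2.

Take the total order A < B < D < E < F < G < J < L on the vertex set. Then K (dimension 2) consists of the simplices:

  0-simplices (8): A, B, D, E, F, G, J, L
  1-simplices (12): AE, AG, AJ, BF, BJ, DF, DJ, DL, EF, EG, FG, GJ
  2-simplices (3): AEG, AGJ, EFG

Hence C_0 ≅ Z^8, C_1 ≅ Z^12, C_2 ≅ Z^3.

The boundary map ∂_1: C_1 → C_0 maps an edge to its endpoints' difference, ∂[p,q] = q − p. For instance
  ∂DL = L − D.
This gives a 8×12 integer matrix of rank 7; reducing to Smith normal form yields diagonal entries (1,1,1,1,1,1,1).

∂_2: C_2 → C_1 sends each 2-simplex [p,q,r] to [q,r] − [p,r] + [p,q]. For instance
  ∂AEG = EG − AG + AE,
  ∂AGJ = GJ − AJ + AG.
As a 12×3 matrix over Z this has rank 3, with invariant factors (1,1,1).

Now H_k = ker ∂_k / im ∂_{k+1}, so:

  H_0: rank C_0 − rank ∂_1 = 8 − 7 = 1, and the invariant factors of ∂_1 are all 1, so H_0 ≅ Z.
  H_1: rank ker ∂_1 − rank ∂_2 = (12 − 7) − 3 = 2, and the invariant factors of ∂_2 are all 1, so H_1 ≅ Z^2.
  H_2: rank ker ∂_2 − rank ∂_3 = (3 − 3) − 0 = 0, and there is no ∂_3, so H_2 ≅ 0.

H_0 ≅ Z,  H_1 ≅ Z^2,  H_2 = 0.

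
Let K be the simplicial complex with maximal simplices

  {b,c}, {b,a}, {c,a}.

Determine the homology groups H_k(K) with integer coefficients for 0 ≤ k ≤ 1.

H_0 ≅ Z,  H_1 ≅ Z.

Fix the vertex order a < b < c and write every simplex with vertices in increasing order. Then dim K = 1 and the simplices of K are:

  0-simplices (3): a, b, c
  1-simplices (3): ab, ac, bc

giving chain groups C_0 ≅ Z^3, C_1 ≅ Z^3.

The boundary map ∂_1: C_1 → C_0 is given by ∂[p,q] = [q] − [p]. For instance
  ∂bc = c − b.
This gives a 3×3 integer matrix of rank 2; reducing to Smith normal form yields diagonal entries (1,1).

Computing H_k = (kernel of ∂_k) / (image of ∂_{k+1}):

  H_0: rank C_0 − rank ∂_1 = 3 − 2 = 1, and the invariant factors of ∂_1 are all 1, so H_0 = Z.
  H_1: rank ker ∂_1 − rank ∂_2 = (3 − 2) − 0 = 1, and there is no ∂_2, so H_1 = Z.

As a check, the Euler characteristic is 3 − 3 = 0, which agrees with 1 − 1 = 0.
(K is a triangulation of the circle S^1.)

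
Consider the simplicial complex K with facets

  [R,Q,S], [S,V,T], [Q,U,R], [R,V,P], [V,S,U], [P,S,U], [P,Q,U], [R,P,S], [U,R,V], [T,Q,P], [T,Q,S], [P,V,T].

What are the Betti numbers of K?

Order the vertices as P < Q < R < S < T < U < V. Listing each simplex with vertices in this order, K has dimension 2 with simplices:

  0-simplices (7): P, Q, R, S, T, U, V
  1-simplices (18): PQ, PR, PS, PT, PU, PV, QR, QS, QT, QU, RS, RU, RV, ST, SU, SV, TV, UV
  2-simplices (12): PQT, PQU, PRS, PRV, PSU, PTV, QRS, QRU, QST, RUV, STV, SUV

Hence C_0 ≅ Z^7, C_1 ≅ Z^18, C_2 ≅ Z^12.

∂_1: C_1 → C_0 maps an edge to its endpoints' difference, ∂[p,q] = q − p.
The 7×18 boundary matrix has rank 6 and Smith normal form diag(1,1,1,1,1,1).

Boundary ∂_2: C_2 → C_1 acts by ∂[p,q,r] = [q,r] − [p,r] + [p,q]. For instance
  ∂STV = TV − SV + ST,
  ∂RUV = UV − RV + RU.
The 18×12 boundary matrix has rank 12 and Smith normal form diag(1,1,1,1,1,1,1,1,1,1,1,2).

From H_k ≅ ker(∂_k) / im(∂_{k+1}) we obtain:

  H_0: rank C_0 − rank ∂_1 = 7 − 6 = 1, and the invariant factors of ∂_1 are all 1, so H_0 = Z.
  H_1: rank ker ∂_1 − rank ∂_2 = (18 − 6) − 12 = 0, and ∂_2 has invariant factor 2 > 1, so H_1 = Z/2.
  H_2: rank ker ∂_2 − rank ∂_3 = (12 − 12) − 0 = 0, and there is no ∂_3, so H_2 = 0.

As a check, the Euler characteristic is 7 − 18 + 12 = 1, which agrees with 1 − 0 + 0 = 1.

Hence the Betti numbers are b_0 = 1, b_1 = 0, b_2 = 0.

b_0 = 1, b_1 = 0, b_2 = 0.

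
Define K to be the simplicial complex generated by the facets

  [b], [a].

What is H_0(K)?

H_0 = Z^2.

Fix the vertex order a < b and write every simplex with vertices in increasing order. Then dim K = 0 and the simplices of K are:

  0-simplices (2): a, b

so the chain groups are C_0 ≅ Z^2.

Now H_k = ker ∂_k / im ∂_{k+1}, so:

  H_0: rank C_0 − rank ∂_1 = 2 − 0 = 2, and there is no ∂_1, so H_0 ≅ Z^2.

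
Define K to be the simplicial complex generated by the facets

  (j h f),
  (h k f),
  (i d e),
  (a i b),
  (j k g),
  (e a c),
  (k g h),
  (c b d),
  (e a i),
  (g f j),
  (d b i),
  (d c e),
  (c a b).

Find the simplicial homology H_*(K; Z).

H_0 = Z^2,  H_1 = Z,  H_2 = Z.

K has 11 vertices, 22 edges, 13 triangles.
rank ∂_0 = 0, rank ∂_1 = 9 ⇒ b_0 = 11 − 0 − 9 = 2; all invariant factors of ∂_1 are 1 so no torsion. So H_0 ≅ Z^2.
rank ∂_1 = 9, rank ∂_2 = 12 ⇒ b_1 = 22 − 9 − 12 = 1; all invariant factors of ∂_2 are 1 so no torsion. So H_1 ≅ Z.
rank ∂_2 = 12, rank ∂_3 = 0 ⇒ b_2 = 13 − 12 − 0 = 1. So H_2 ≅ Z.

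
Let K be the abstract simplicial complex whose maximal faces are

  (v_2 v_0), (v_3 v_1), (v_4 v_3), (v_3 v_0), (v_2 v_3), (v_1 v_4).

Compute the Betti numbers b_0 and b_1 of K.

b_0 = 1, b_1 = 2.

Fix the vertex order v_0 < v_1 < v_2 < v_3 < v_4 and write every simplex with vertices in increasing order. Then dim K = 1 and the simplices of K are:

  0-simplices (5): [v_0], [v_1], [v_2], [v_3], [v_4]
  1-simplices (6): [v_0,v_2], [v_0,v_3], [v_1,v_3], [v_1,v_4], [v_2,v_3], [v_3,v_4]

Hence C_0 ≅ Z^5, C_1 ≅ Z^6.

The boundary map ∂_1: C_1 → C_0 is given by ∂[p,q] = [q] − [p]. For instance
  ∂[v_0,v_2] = [v_2] − [v_0].
As a 5×6 matrix over Z this has rank 4, with invariant factors (1,1,1,1).

Reading off H_k = ker ∂_k / im ∂_{k+1}:

  H_0: rank C_0 − rank ∂_1 = 5 − 4 = 1, and the invariant factors of ∂_1 are all 1, so H_0 = Z.
  H_1: rank ker ∂_1 − rank ∂_2 = (6 − 4) − 0 = 2, and there is no ∂_2, so H_1 = Z^2.

As a check, the Euler characteristic is 5 − 6 = -1, which agrees with 1 − 2 = -1.

Hence the Betti numbers are b_0 = 1, b_1 = 2.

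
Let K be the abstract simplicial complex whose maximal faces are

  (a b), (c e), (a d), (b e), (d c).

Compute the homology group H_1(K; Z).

H_1 ≅ Z.

K has 5 vertices, 5 edges.
rank ∂_1 = 4, rank ∂_2 = 0 ⇒ b_1 = 5 − 4 − 0 = 1. So H_1 = Z.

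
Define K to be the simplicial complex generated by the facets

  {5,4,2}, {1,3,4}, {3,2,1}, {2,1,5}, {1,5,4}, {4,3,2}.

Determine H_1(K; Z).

Order the vertices as 1 < 2 < 3 < 4 < 5. Listing each simplex with vertices in this order, K has dimension 2 with simplices:

  0-simplices (5): [1], [2], [3], [4], [5]
  1-simplices (9): [1,2], [1,3], [1,4], [1,5], [2,3], [2,4], [2,5], [3,4], [4,5]
  2-simplices (6): [1,2,3], [1,2,5], [1,3,4], [1,4,5], [2,3,4], [2,4,5]

Hence C_0 ≅ Z^5, C_1 ≅ Z^9, C_2 ≅ Z^6.

The boundary map ∂_1: C_1 → C_0 sends each edge [p,q] (with p < q) to q − p. For instance
  ∂[1,2] = [2] − [1].
As a 5×9 matrix over Z this has rank 4, with invariant factors (1,1,1,1).

The boundary map ∂_2: C_2 → C_1 sends each 2-simplex [p,q,r] to [q,r] − [p,r] + [p,q]. For instance
  ∂[2,3,4] = [3,4] − [2,4] + [2,3],
  ∂[1,3,4] = [3,4] − [1,4] + [1,3].
This gives a 9×6 integer matrix of rank 5; reducing to Smith normal form yields diagonal entries (1,1,1,1,1).

Now H_k = ker ∂_k / im ∂_{k+1}, so:

  H_1: rank ker ∂_1 − rank ∂_2 = (9 − 4) − 5 = 0, and the invariant factors of ∂_2 are all 1, so H_1 ≅ 0.

H_1 = 0.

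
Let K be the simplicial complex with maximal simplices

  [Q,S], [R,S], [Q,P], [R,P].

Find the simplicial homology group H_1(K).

H_1 ≅ Z.

Order the vertices as P < Q < R < S. Listing each simplex with vertices in this order, K has dimension 1 with simplices:

  0-simplices (4): P, Q, R, S
  1-simplices (4): PQ, PR, QS, RS

so the chain groups are C_0 ≅ Z^4, C_1 ≅ Z^4.

The boundary map ∂_1: C_1 → C_0 is given by ∂[p,q] = [q] − [p]. For instance
  ∂RS = S − R.
This gives a 4×4 integer matrix of rank 3; reducing to Smith normal form yields diagonal entries (1,1,1).

Reading off H_k = ker ∂_k / im ∂_{k+1}:

  H_1: rank ker ∂_1 − rank ∂_2 = (4 − 3) − 0 = 1, and there is no ∂_2, so H_1 = Z.

(K is a triangulation of the circle S^1.)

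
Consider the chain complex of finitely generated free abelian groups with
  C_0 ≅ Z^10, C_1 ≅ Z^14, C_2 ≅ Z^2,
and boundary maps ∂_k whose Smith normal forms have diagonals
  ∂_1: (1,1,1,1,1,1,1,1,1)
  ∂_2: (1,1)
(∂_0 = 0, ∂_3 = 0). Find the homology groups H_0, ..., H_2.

H_0: b_0 = 10 − 0 − 9 = 1; torsion from ∂_1 factors > 1: none. So H_0 ≅ Z.
H_1: b_1 = 14 − 9 − 2 = 3; torsion from ∂_2 factors > 1: none. So H_1 ≅ Z^3.
H_2: b_2 = 2 − 2 − 0 = 0; torsion from ∂_3 factors > 1: none. So H_2 ≅ 0.

H_0 ≅ Z,  H_1 ≅ Z^3,  H_2 = 0.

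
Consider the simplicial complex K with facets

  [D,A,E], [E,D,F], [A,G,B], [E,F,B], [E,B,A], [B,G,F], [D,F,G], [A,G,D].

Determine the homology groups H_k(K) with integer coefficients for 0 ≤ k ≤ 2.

H_0 ≅ Z,  H_1 = 0,  H_2 ≅ Z.

K has 6 vertices, 12 edges, 8 triangles.
rank ∂_0 = 0, rank ∂_1 = 5 ⇒ b_0 = 6 − 0 − 5 = 1; all invariant factors of ∂_1 are 1 so no torsion. So H_0 ≅ Z.
rank ∂_1 = 5, rank ∂_2 = 7 ⇒ b_1 = 12 − 5 − 7 = 0; all invariant factors of ∂_2 are 1 so no torsion. So H_1 ≅ 0.
rank ∂_2 = 7, rank ∂_3 = 0 ⇒ b_2 = 8 − 7 − 0 = 1. So H_2 ≅ Z.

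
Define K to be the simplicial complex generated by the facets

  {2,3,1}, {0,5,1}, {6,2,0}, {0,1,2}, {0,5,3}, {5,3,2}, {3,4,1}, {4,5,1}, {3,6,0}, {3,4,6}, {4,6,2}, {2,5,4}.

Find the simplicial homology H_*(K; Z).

H_0 = Z,  H_1 = Z_2,  H_2 = 0.

We work with the vertex ordering 0 < 1 < 2 < 3 < 4 < 5 < 6. The simplices of K, each written with vertices in increasing order, are:

  0-simplices (7): [0], [1], [2], [3], [4], [5], [6]
  1-simplices (18): [0,1], [0,2], [0,3], [0,5], [0,6], [1,2], [1,3], [1,4], [1,5], [2,3], [2,4], [2,5], [2,6], [3,4], [3,5], [3,6], [4,5], [4,6]
  2-simplices (12): [0,1,2], [0,1,5], [0,2,6], [0,3,5], [0,3,6], [1,2,3], [1,3,4], [1,4,5], [2,3,5], [2,4,5], [2,4,6], [3,4,6]

giving chain groups C_0 ≅ Z^7, C_1 ≅ Z^18, C_2 ≅ Z^12.

The boundary map ∂_1: C_1 → C_0 is given by ∂[p,q] = [q] − [p].
The 7×18 boundary matrix has rank 6 and Smith normal form diag(1,1,1,1,1,1).

∂_2: C_2 → C_1 acts by ∂[p,q,r] = [q,r] − [p,r] + [p,q]. For instance
  ∂[3,4,6] = [4,6] − [3,6] + [3,4],
  ∂[1,3,4] = [3,4] − [1,4] + [1,3].
This gives a 18×12 integer matrix of rank 12; reducing to Smith normal form yields diagonal entries (1,1,1,1,1,1,1,1,1,1,1,2).

Reading off H_k = ker ∂_k / im ∂_{k+1}:

  H_0: rank C_0 − rank ∂_1 = 7 − 6 = 1, and the invariant factors of ∂_1 are all 1, so H_0 = Z.
  H_1: rank ker ∂_1 − rank ∂_2 = (18 − 6) − 12 = 0, and ∂_2 has invariant factor 2 > 1, so H_1 = Z_2.
  H_2: rank ker ∂_2 − rank ∂_3 = (12 − 12) − 0 = 0, and there is no ∂_3, so H_2 = 0.

(K is a triangulation of the real projective plane RP^2.)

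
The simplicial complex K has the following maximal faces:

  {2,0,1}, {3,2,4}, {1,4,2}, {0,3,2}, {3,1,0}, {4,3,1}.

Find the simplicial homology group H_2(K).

Take the total order 0 < 1 < 2 < 3 < 4 on the vertex set. Then K (dimension 2) consists of the simplices:

  0-simplices (5): [0], [1], [2], [3], [4]
  1-simplices (9): [0,1], [0,2], [0,3], [1,2], [1,3], [1,4], [2,3], [2,4], [3,4]
  2-simplices (6): [0,1,2], [0,1,3], [0,2,3], [1,2,4], [1,3,4], [2,3,4]

so the chain groups are C_0 ≅ Z^5, C_1 ≅ Z^9, C_2 ≅ Z^6.

∂_1: C_1 → C_0 maps an edge to its endpoints' difference, ∂[p,q] = q − p.
The resulting 5×9 matrix has rank 4, and its Smith normal form has invariant factors (1,1,1,1).

The boundary map ∂_2: C_2 → C_1 maps a triangle to the signed sum of its edges. For instance
  ∂[1,3,4] = [3,4] − [1,4] + [1,3],
  ∂[0,1,3] = [1,3] − [0,3] + [0,1].
The resulting 9×6 matrix has rank 5, and its Smith normal form has invariant factors (1,1,1,1,1).

Now H_k = ker ∂_k / im ∂_{k+1}, so:

  H_2: rank ker ∂_2 − rank ∂_3 = (6 − 5) − 0 = 1, and there is no ∂_3, so H_2 = Z.

H_2 = Z.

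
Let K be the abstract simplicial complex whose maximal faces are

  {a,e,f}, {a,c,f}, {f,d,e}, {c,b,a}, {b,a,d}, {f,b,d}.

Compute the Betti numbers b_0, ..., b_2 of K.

b_0 = 1, b_1 = 1, b_2 = 0.

Order the vertices as a < b < c < d < e < f. Listing each simplex with vertices in this order, K has dimension 2 with simplices:

  0-simplices (6): a, b, c, d, e, f
  1-simplices (12): ab, ac, ad, ae, af, bc, bd, bf, cf, de, df, ef
  2-simplices (6): abc, abd, acf, aef, bdf, def

Hence C_0 ≅ Z^6, C_1 ≅ Z^12, C_2 ≅ Z^6.

∂_1: C_1 → C_0 maps an edge to its endpoints' difference, ∂[p,q] = q − p. For instance
  ∂ad = d − a.
The 6×12 boundary matrix has rank 5 and Smith normal form diag(1,1,1,1,1).

∂_2: C_2 → C_1 acts by ∂[p,q,r] = [q,r] − [p,r] + [p,q]. For instance
  ∂acf = cf − af + ac,
  ∂abd = bd − ad + ab.
The resulting 12×6 matrix has rank 6, and its Smith normal form has invariant factors (1,1,1,1,1,1).

Now H_k = ker ∂_k / im ∂_{k+1}, so:

  H_0: rank C_0 − rank ∂_1 = 6 − 5 = 1, and the invariant factors of ∂_1 are all 1, so H_0 ≅ Z.
  H_1: rank ker ∂_1 − rank ∂_2 = (12 − 5) − 6 = 1, and the invariant factors of ∂_2 are all 1, so H_1 ≅ Z.
  H_2: rank ker ∂_2 − rank ∂_3 = (6 − 6) − 0 = 0, and there is no ∂_3, so H_2 ≅ 0.

Hence the Betti numbers are b_0 = 1, b_1 = 1, b_2 = 0.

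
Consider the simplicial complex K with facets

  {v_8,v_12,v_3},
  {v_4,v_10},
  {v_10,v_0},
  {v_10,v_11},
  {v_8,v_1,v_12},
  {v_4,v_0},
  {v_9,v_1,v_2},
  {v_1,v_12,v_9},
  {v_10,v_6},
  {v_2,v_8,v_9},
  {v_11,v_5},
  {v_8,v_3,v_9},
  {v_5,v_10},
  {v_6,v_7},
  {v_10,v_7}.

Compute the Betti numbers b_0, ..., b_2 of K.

We work with the vertex ordering v_0 < v_1 < v_2 < v_3 < v_4 < v_5 < v_6 < v_7 < v_8 < v_9 < v_10 < v_11 < v_12. The simplices of K, each written with vertices in increasing order, are:

  0-simplices (13): [v_0], [v_1], [v_2], [v_3], [v_4], [v_5], [v_6], [v_7], [v_8], [v_9], [v_10], [v_11], [v_12]
  1-simplices (21): (21 of them)
  2-simplices (6): [v_1,v_2,v_9], [v_1,v_8,v_12], [v_1,v_9,v_12], [v_2,v_8,v_9], [v_3,v_8,v_9], [v_3,v_8,v_12]

so the chain groups are C_0 ≅ Z^13, C_1 ≅ Z^21, C_2 ≅ Z^6.

∂_1: C_1 → C_0 maps an edge to its endpoints' difference, ∂[p,q] = q − p. For instance
  ∂[v_1,v_12] = [v_12] − [v_1].
This gives a 13×21 integer matrix of rank 11; reducing to Smith normal form yields diagonal entries (1,1,1,1,1,1,1,1,1,1,1).

The boundary map ∂_2: C_2 → C_1 maps a triangle to the signed sum of its edges. For instance
  ∂[v_2,v_8,v_9] = [v_8,v_9] − [v_2,v_9] + [v_2,v_8],
  ∂[v_1,v_8,v_12] = [v_8,v_12] − [v_1,v_12] + [v_1,v_8].
This gives a 21×6 integer matrix of rank 6; reducing to Smith normal form yields diagonal entries (1,1,1,1,1,1).

Reading off H_k = ker ∂_k / im ∂_{k+1}:

  H_0: rank C_0 − rank ∂_1 = 13 − 11 = 2, and the invariant factors of ∂_1 are all 1, so H_0 = Z^2.
  H_1: rank ker ∂_1 − rank ∂_2 = (21 − 11) − 6 = 4, and the invariant factors of ∂_2 are all 1, so H_1 = Z^4.
  H_2: rank ker ∂_2 − rank ∂_3 = (6 − 6) − 0 = 0, and there is no ∂_3, so H_2 = 0.

As a check, the Euler characteristic is 13 − 21 + 6 = -2, which agrees with 2 − 4 + 0 = -2.

Hence the Betti numbers are b_0 = 2, b_1 = 4, b_2 = 0.

b_0 = 2, b_1 = 4, b_2 = 0.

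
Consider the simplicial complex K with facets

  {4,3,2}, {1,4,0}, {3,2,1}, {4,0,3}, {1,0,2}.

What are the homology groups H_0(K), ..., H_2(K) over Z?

H_0 = Z,  H_1 = Z,  H_2 = 0.

K has 5 vertices, 10 edges, 5 triangles.
rank ∂_0 = 0, rank ∂_1 = 4 ⇒ b_0 = 5 − 0 − 4 = 1; all invariant factors of ∂_1 are 1 so no torsion. So H_0 = Z.
rank ∂_1 = 4, rank ∂_2 = 5 ⇒ b_1 = 10 − 4 − 5 = 1; all invariant factors of ∂_2 are 1 so no torsion. So H_1 = Z.
rank ∂_2 = 5, rank ∂_3 = 0 ⇒ b_2 = 5 − 5 − 0 = 0. So H_2 = 0.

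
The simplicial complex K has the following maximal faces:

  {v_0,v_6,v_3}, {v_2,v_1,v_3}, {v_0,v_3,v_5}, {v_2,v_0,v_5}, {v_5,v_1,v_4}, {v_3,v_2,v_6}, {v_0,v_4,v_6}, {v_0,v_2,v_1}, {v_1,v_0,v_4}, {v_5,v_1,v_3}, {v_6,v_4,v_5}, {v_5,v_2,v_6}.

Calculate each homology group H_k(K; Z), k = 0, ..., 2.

H_0 = Z,  H_1 = Z/2Z,  H_2 = 0.

Fix the vertex order v_0 < v_1 < v_2 < v_3 < v_4 < v_5 < v_6 and write every simplex with vertices in increasing order. Then dim K = 2 and the simplices of K are:

  0-simplices (7): [v_0], [v_1], [v_2], [v_3], [v_4], [v_5], [v_6]
  1-simplices (18): (18 of them)
  2-simplices (12): (12 of them)

giving chain groups C_0 ≅ Z^7, C_1 ≅ Z^18, C_2 ≅ Z^12.

The boundary map ∂_1: C_1 → C_0 maps an edge to its endpoints' difference, ∂[p,q] = q − p. For instance
  ∂[v_3,v_5] = [v_5] − [v_3].
This gives a 7×18 integer matrix of rank 6; reducing to Smith normal form yields diagonal entries (1,1,1,1,1,1).

∂_2: C_2 → C_1 sends each 2-simplex [p,q,r] to [q,r] − [p,r] + [p,q]. For instance
  ∂[v_0,v_1,v_4] = [v_1,v_4] − [v_0,v_4] + [v_0,v_1],
  ∂[v_0,v_1,v_2] = [v_1,v_2] − [v_0,v_2] + [v_0,v_1].
The resulting 18×12 matrix has rank 12, and its Smith normal form has invariant factors (1,1,1,1,1,1,1,1,1,1,1,2).

Computing H_k = (kernel of ∂_k) / (image of ∂_{k+1}):

  H_0: rank C_0 − rank ∂_1 = 7 − 6 = 1, and the invariant factors of ∂_1 are all 1, so H_0 = Z.
  H_1: rank ker ∂_1 − rank ∂_2 = (18 − 6) − 12 = 0, and ∂_2 has invariant factor 2 > 1, so H_1 = Z/2Z.
  H_2: rank ker ∂_2 − rank ∂_3 = (12 − 12) − 0 = 0, and there is no ∂_3, so H_2 = 0.

As a check, the Euler characteristic is 7 − 18 + 12 = 1, which agrees with 1 − 0 + 0 = 1.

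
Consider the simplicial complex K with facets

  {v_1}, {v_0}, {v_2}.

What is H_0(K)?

H_0 = Z^3.

Take the total order v_0 < v_1 < v_2 on the vertex set. Then K (dimension 0) consists of the simplices:

  0-simplices (3): [v_0], [v_1], [v_2]

giving chain groups C_0 ≅ Z^3.

From H_k ≅ ker(∂_k) / im(∂_{k+1}) we obtain:

  H_0: rank C_0 − rank ∂_1 = 3 − 0 = 3, and there is no ∂_1, so H_0 ≅ Z^3.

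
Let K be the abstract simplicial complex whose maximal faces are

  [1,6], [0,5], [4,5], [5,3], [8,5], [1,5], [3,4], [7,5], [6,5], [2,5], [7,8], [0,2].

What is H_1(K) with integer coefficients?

H_1 = Z^4.

Fix the vertex order 0 < 1 < 2 < 3 < 4 < 5 < 6 < 7 < 8 and write every simplex with vertices in increasing order. Then dim K = 1 and the simplices of K are:

  0-simplices (9): [0], [1], [2], [3], [4], [5], [6], [7], [8]
  1-simplices (12): [0,2], [0,5], [1,5], [1,6], [2,5], [3,4], [3,5], [4,5], [5,6], [5,7], [5,8], [7,8]

Hence C_0 ≅ Z^9, C_1 ≅ Z^12.

The boundary map ∂_1: C_1 → C_0 sends each edge [p,q] (with p < q) to q − p. For instance
  ∂[0,2] = [2] − [0].
As a 9×12 matrix over Z this has rank 8, with invariant factors (1,1,1,1,1,1,1,1).

Computing H_k = (kernel of ∂_k) / (image of ∂_{k+1}):

  H_1: rank ker ∂_1 − rank ∂_2 = (12 − 8) − 0 = 4, and there is no ∂_2, so H_1 ≅ Z^4.

(K is a triangulation of a wedge of 4 circles.)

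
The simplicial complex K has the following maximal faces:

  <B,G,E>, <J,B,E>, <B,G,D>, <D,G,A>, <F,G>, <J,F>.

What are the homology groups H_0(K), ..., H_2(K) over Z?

H_0 ≅ Z,  H_1 ≅ Z,  H_2 = 0.

Take the total order A < B < D < E < F < G < J on the vertex set. Then K (dimension 2) consists of the simplices:

  0-simplices (7): A, B, D, E, F, G, J
  1-simplices (11): AD, AG, BD, BE, BG, BJ, DG, EG, EJ, FG, FJ
  2-simplices (4): ADG, BDG, BEG, BEJ

giving chain groups C_0 ≅ Z^7, C_1 ≅ Z^11, C_2 ≅ Z^4.

Boundary ∂_1: C_1 → C_0 is given by ∂[p,q] = [q] − [p]. For instance
  ∂AD = D − A.
This gives a 7×11 integer matrix of rank 6; reducing to Smith normal form yields diagonal entries (1,1,1,1,1,1).

∂_2: C_2 → C_1 sends each 2-simplex [p,q,r] to [q,r] − [p,r] + [p,q]. For instance
  ∂BEJ = EJ − BJ + BE,
  ∂BDG = DG − BG + BD.
This gives a 11×4 integer matrix of rank 4; reducing to Smith normal form yields diagonal entries (1,1,1,1).

Reading off H_k = ker ∂_k / im ∂_{k+1}:

  H_0: rank C_0 − rank ∂_1 = 7 − 6 = 1, and the invariant factors of ∂_1 are all 1, so H_0 = Z.
  H_1: rank ker ∂_1 − rank ∂_2 = (11 − 6) − 4 = 1, and the invariant factors of ∂_2 are all 1, so H_1 = Z.
  H_2: rank ker ∂_2 − rank ∂_3 = (4 − 4) − 0 = 0, and there is no ∂_3, so H_2 = 0.

As a check, the Euler characteristic is 7 − 11 + 4 = 0, which agrees with 1 − 1 + 0 = 0.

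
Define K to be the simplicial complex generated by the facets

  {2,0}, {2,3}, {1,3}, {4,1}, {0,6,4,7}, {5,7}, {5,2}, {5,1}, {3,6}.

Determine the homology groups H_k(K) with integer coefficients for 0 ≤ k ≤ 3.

Fix the vertex order 0 < 1 < 2 < 3 < 4 < 5 < 6 < 7 and write every simplex with vertices in increasing order. Then dim K = 3 and the simplices of K are:

  0-simplices (8): [0], [1], [2], [3], [4], [5], [6], [7]
  1-simplices (14): [0,2], [0,4], [0,6], [0,7], [1,3], [1,4], [1,5], [2,3], [2,5], [3,6], [4,6], [4,7], [5,7], [6,7]
  2-simplices (4): [0,4,6], [0,4,7], [0,6,7], [4,6,7]
  3-simplices (1): [0,4,6,7]

giving chain groups C_0 ≅ Z^8, C_1 ≅ Z^14, C_2 ≅ Z^4, C_3 ≅ Z^1.

Boundary ∂_1: C_1 → C_0 is given by ∂[p,q] = [q] − [p].
The 8×14 boundary matrix has rank 7 and Smith normal form diag(1,1,1,1,1,1,1).

Boundary ∂_2: C_2 → C_1 sends each 2-simplex [p,q,r] to [q,r] − [p,r] + [p,q]. For instance
  ∂[0,6,7] = [6,7] − [0,7] + [0,6],
  ∂[0,4,7] = [4,7] − [0,7] + [0,4].
The resulting 14×4 matrix has rank 3, and its Smith normal form has invariant factors (1,1,1).

Boundary ∂_3: C_3 → C_2 sends each 3-simplex σ to the alternating sum Σ_i (−1)^i (σ with its i-th vertex removed). For instance
  ∂[0,4,6,7] = [4,6,7] − [0,6,7] + [0,4,7] − [0,4,6].
The resulting 4×1 matrix has rank 1, and its Smith normal form has invariant factors (1).

Now H_k = ker ∂_k / im ∂_{k+1}, so:

  H_0: rank C_0 − rank ∂_1 = 8 − 7 = 1, and the invariant factors of ∂_1 are all 1, so H_0 ≅ Z.
  H_1: rank ker ∂_1 − rank ∂_2 = (14 − 7) − 3 = 4, and the invariant factors of ∂_2 are all 1, so H_1 ≅ Z^4.
  H_2: rank ker ∂_2 − rank ∂_3 = (4 − 3) − 1 = 0, and the invariant factors of ∂_3 are all 1, so H_2 ≅ 0.
  H_3: rank ker ∂_3 − rank ∂_4 = (1 − 1) − 0 = 0, and there is no ∂_4, so H_3 ≅ 0.

As a check, the Euler characteristic is 8 − 14 + 4 − 1 = -3, which agrees with 1 − 4 + 0 − 0 = -3.

H_0 = Z,  H_1 = Z^4,  H_2 = 0,  H_3 = 0.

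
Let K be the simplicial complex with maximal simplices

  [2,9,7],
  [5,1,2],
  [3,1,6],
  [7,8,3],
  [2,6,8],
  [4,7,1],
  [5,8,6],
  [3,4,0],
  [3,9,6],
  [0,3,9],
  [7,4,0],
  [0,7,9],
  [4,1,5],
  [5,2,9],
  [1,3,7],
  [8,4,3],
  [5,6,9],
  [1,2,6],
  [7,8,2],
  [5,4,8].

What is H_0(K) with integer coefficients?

K has 10 vertices, 30 edges, 20 triangles.
rank ∂_0 = 0, rank ∂_1 = 9 ⇒ b_0 = 10 − 0 − 9 = 1; all invariant factors of ∂_1 are 1 so no torsion. So H_0 ≅ Z.

H_0 ≅ Z.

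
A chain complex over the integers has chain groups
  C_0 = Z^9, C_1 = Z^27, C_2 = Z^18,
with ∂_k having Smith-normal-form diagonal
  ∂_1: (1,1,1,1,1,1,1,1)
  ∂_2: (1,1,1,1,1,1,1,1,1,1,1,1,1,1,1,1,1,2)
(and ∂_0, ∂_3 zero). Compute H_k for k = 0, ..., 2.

H_0: b_0 = 9 − 0 − 8 = 1; torsion from ∂_1 factors > 1: none. So H_0 = Z.
H_1: b_1 = 27 − 8 − 18 = 1; torsion from ∂_2 factors > 1: [2]. So H_1 = Z ⊕ Z/2Z.
H_2: b_2 = 18 − 18 − 0 = 0; torsion from ∂_3 factors > 1: none. So H_2 = 0.

H_0 = Z,  H_1 = Z ⊕ Z/2Z,  H_2 = 0.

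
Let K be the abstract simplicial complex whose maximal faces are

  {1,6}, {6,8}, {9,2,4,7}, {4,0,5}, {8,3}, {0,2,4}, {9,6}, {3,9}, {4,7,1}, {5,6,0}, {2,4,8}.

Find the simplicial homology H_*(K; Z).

H_0 ≅ Z,  H_1 ≅ Z^4,  H_2 = 0,  H_3 = 0.

Take the total order 0 < 1 < 2 < 3 < 4 < 5 < 6 < 7 < 8 < 9 on the vertex set. Then K (dimension 3) consists of the simplices:

  0-simplices (10): [0], [1], [2], [3], [4], [5], [6], [7], [8], [9]
  1-simplices (21): [0,2], [0,4], [0,5], [0,6], [1,4], [1,6], [1,7], [2,4], [2,7], [2,8], [2,9], [3,8], [3,9], [4,5], [4,7], [4,8], [4,9], [5,6], [6,8], [6,9], [7,9]
  2-simplices (9): [0,2,4], [0,4,5], [0,5,6], [1,4,7], [2,4,7], [2,4,8], [2,4,9], [2,7,9], [4,7,9]
  3-simplices (1): [2,4,7,9]

so the chain groups are C_0 ≅ Z^10, C_1 ≅ Z^21, C_2 ≅ Z^9, C_3 ≅ Z^1.

The boundary map ∂_1: C_1 → C_0 is given by ∂[p,q] = [q] − [p].
The 10×21 boundary matrix has rank 9 and Smith normal form diag(1,1,1,1,1,1,1,1,1).

Boundary ∂_2: C_2 → C_1 sends each 2-simplex [p,q,r] to [q,r] − [p,r] + [p,q]. For instance
  ∂[0,2,4] = [2,4] − [0,4] + [0,2],
  ∂[1,4,7] = [4,7] − [1,7] + [1,4].
The 21×9 boundary matrix has rank 8 and Smith normal form diag(1,1,1,1,1,1,1,1).

∂_3: C_3 → C_2 sends each 3-simplex σ to the alternating sum Σ_i (−1)^i (σ with its i-th vertex removed). For instance
  ∂[2,4,7,9] = [4,7,9] − [2,7,9] + [2,4,9] − [2,4,7].
This gives a 9×1 integer matrix of rank 1; reducing to Smith normal form yields diagonal entries (1).

Reading off H_k = ker ∂_k / im ∂_{k+1}:

  H_0: rank C_0 − rank ∂_1 = 10 − 9 = 1, and the invariant factors of ∂_1 are all 1, so H_0 = Z.
  H_1: rank ker ∂_1 − rank ∂_2 = (21 − 9) − 8 = 4, and the invariant factors of ∂_2 are all 1, so H_1 = Z^4.
  H_2: rank ker ∂_2 − rank ∂_3 = (9 − 8) − 1 = 0, and the invariant factors of ∂_3 are all 1, so H_2 = 0.
  H_3: rank ker ∂_3 − rank ∂_4 = (1 − 1) − 0 = 0, and there is no ∂_4, so H_3 = 0.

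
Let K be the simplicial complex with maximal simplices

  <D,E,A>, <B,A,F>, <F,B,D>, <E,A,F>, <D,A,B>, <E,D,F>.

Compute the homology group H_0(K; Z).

K has 5 vertices, 9 edges, 6 triangles.
rank ∂_0 = 0, rank ∂_1 = 4 ⇒ b_0 = 5 − 0 − 4 = 1; all invariant factors of ∂_1 are 1 so no torsion. So H_0 ≅ Z.

H_0 = Z.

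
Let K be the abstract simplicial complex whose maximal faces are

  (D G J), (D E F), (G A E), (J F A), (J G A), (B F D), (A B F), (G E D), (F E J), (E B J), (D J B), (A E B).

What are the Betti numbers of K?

Take the total order A < B < D < E < F < G < J on the vertex set. Then K (dimension 2) consists of the simplices:

  0-simplices (7): A, B, D, E, F, G, J
  1-simplices (18): AB, AE, AF, AG, AJ, BD, BE, BF, BJ, DE, DF, DG, DJ, EF, EG, EJ, FJ, GJ
  2-simplices (12): ABE, ABF, AEG, AFJ, AGJ, BDF, BDJ, BEJ, DEF, DEG, DGJ, EFJ

giving chain groups C_0 ≅ Z^7, C_1 ≅ Z^18, C_2 ≅ Z^12.

∂_1: C_1 → C_0 is given by ∂[p,q] = [q] − [p].
The resulting 7×18 matrix has rank 6, and its Smith normal form has invariant factors (1,1,1,1,1,1).

Boundary ∂_2: C_2 → C_1 acts by ∂[p,q,r] = [q,r] − [p,r] + [p,q]. For instance
  ∂BDF = DF − BF + BD,
  ∂DGJ = GJ − DJ + DG.
As a 18×12 matrix over Z this has rank 12, with invariant factors (1,1,1,1,1,1,1,1,1,1,1,2).

Reading off H_k = ker ∂_k / im ∂_{k+1}:

  H_0: rank C_0 − rank ∂_1 = 7 − 6 = 1, and the invariant factors of ∂_1 are all 1, so H_0 = Z.
  H_1: rank ker ∂_1 − rank ∂_2 = (18 − 6) − 12 = 0, and ∂_2 has invariant factor 2 > 1, so H_1 = Z/2.
  H_2: rank ker ∂_2 − rank ∂_3 = (12 − 12) − 0 = 0, and there is no ∂_3, so H_2 = 0.

As a check, the Euler characteristic is 7 − 18 + 12 = 1, which agrees with 1 − 0 + 0 = 1.
(K is a triangulation of the real projective plane RP^2.)

Hence the Betti numbers are b_0 = 1, b_1 = 0, b_2 = 0.

b_0 = 1, b_1 = 0, b_2 = 0.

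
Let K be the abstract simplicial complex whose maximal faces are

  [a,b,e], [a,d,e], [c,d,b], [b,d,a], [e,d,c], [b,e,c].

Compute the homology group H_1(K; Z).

H_1 ≅ 0.

K has 5 vertices, 9 edges, 6 triangles.
rank ∂_1 = 4, rank ∂_2 = 5 ⇒ b_1 = 9 − 4 − 5 = 0; all invariant factors of ∂_2 are 1 so no torsion. So H_1 = 0.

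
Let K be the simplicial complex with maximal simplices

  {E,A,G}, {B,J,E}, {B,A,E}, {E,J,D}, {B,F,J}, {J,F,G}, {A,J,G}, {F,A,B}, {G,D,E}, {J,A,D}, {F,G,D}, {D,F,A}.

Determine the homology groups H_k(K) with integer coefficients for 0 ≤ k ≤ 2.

H_0 = Z,  H_1 = Z/2,  H_2 = 0.

K has 7 vertices, 18 edges, 12 triangles.
rank ∂_0 = 0, rank ∂_1 = 6 ⇒ b_0 = 7 − 0 − 6 = 1; all invariant factors of ∂_1 are 1 so no torsion. So H_0 ≅ Z.
rank ∂_1 = 6, rank ∂_2 = 12 ⇒ b_1 = 18 − 6 − 12 = 0; ∂_2 has invariant factor(s) [2] giving torsion. So H_1 ≅ Z/2.
rank ∂_2 = 12, rank ∂_3 = 0 ⇒ b_2 = 12 − 12 − 0 = 0. So H_2 ≅ 0.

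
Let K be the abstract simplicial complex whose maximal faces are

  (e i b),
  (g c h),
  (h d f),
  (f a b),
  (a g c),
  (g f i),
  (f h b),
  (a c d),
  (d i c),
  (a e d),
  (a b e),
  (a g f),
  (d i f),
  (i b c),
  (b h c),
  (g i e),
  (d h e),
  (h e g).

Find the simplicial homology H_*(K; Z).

We work with the vertex ordering a < b < c < d < e < f < g < h < i. The simplices of K, each written with vertices in increasing order, are:

  0-simplices (9): a, b, c, d, e, f, g, h, i
  1-simplices (27): ab, ac, ad, ae, af, ag, bc, be, bf, bh, bi, cd, cg, ch, ci, de, df, dh, di, eg, eh, ei, fg, fh, fi, gh, gi
  2-simplices (18): abe, abf, acd, acg, ade, afg, bch, bci, bei, bfh, cdi, cgh, deh, dfh, dfi, egh, egi, fgi

Hence C_0 ≅ Z^9, C_1 ≅ Z^27, C_2 ≅ Z^18.

∂_1: C_1 → C_0 maps an edge to its endpoints' difference, ∂[p,q] = q − p. For instance
  ∂bf = f − b.
The 9×27 boundary matrix has rank 8 and Smith normal form diag(1,1,1,1,1,1,1,1).

∂_2: C_2 → C_1 sends each 2-simplex [p,q,r] to [q,r] − [p,r] + [p,q]. For instance
  ∂bci = ci − bi + bc,
  ∂fgi = gi − fi + fg.
The 27×18 boundary matrix has rank 17 and Smith normal form diag(1,1,1,1,1,1,1,1,1,1,1,1,1,1,1,1,1).

Computing H_k = (kernel of ∂_k) / (image of ∂_{k+1}):

  H_0: rank C_0 − rank ∂_1 = 9 − 8 = 1, and the invariant factors of ∂_1 are all 1, so H_0 ≅ Z.
  H_1: rank ker ∂_1 − rank ∂_2 = (27 − 8) − 17 = 2, and the invariant factors of ∂_2 are all 1, so H_1 ≅ Z^2.
  H_2: rank ker ∂_2 − rank ∂_3 = (18 − 17) − 0 = 1, and there is no ∂_3, so H_2 ≅ Z.

H_0 = Z,  H_1 = Z^2,  H_2 = Z.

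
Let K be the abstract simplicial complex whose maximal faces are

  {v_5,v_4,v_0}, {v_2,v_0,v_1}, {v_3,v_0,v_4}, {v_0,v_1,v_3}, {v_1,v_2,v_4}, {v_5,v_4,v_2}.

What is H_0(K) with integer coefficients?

H_0 = Z.

Order the vertices as v_0 < v_1 < v_2 < v_3 < v_4 < v_5. Listing each simplex with vertices in this order, K has dimension 2 with simplices:

  0-simplices (6): [v_0], [v_1], [v_2], [v_3], [v_4], [v_5]
  1-simplices (12): [v_0,v_1], [v_0,v_2], [v_0,v_3], [v_0,v_4], [v_0,v_5], [v_1,v_2], [v_1,v_3], [v_1,v_4], [v_2,v_4], [v_2,v_5], [v_3,v_4], [v_4,v_5]
  2-simplices (6): [v_0,v_1,v_2], [v_0,v_1,v_3], [v_0,v_3,v_4], [v_0,v_4,v_5], [v_1,v_2,v_4], [v_2,v_4,v_5]

Hence C_0 ≅ Z^6, C_1 ≅ Z^12, C_2 ≅ Z^6.

Boundary ∂_1: C_1 → C_0 is given by ∂[p,q] = [q] − [p].
The resulting 6×12 matrix has rank 5, and its Smith normal form has invariant factors (1,1,1,1,1).

Boundary ∂_2: C_2 → C_1 maps a triangle to the signed sum of its edges. For instance
  ∂[v_0,v_4,v_5] = [v_4,v_5] − [v_0,v_5] + [v_0,v_4],
  ∂[v_0,v_1,v_3] = [v_1,v_3] − [v_0,v_3] + [v_0,v_1].
The resulting 12×6 matrix has rank 6, and its Smith normal form has invariant factors (1,1,1,1,1,1).

Now H_k = ker ∂_k / im ∂_{k+1}, so:

  H_0: rank C_0 − rank ∂_1 = 6 − 5 = 1, and the invariant factors of ∂_1 are all 1, so H_0 = Z.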